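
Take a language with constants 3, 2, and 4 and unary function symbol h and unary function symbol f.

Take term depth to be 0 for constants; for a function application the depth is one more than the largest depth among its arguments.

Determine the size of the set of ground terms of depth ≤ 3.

Let N_k count ground terms of depth at most k. Each non-constant term of depth ≤ k is some function symbol applied to depth-≤(k−1) arguments, giving N_k = 3 + N_{k-1} + N_{k-1}.
N_0 = 3
N_1 = 3 + 3 + 3 = 9
N_2 = 3 + 9 + 9 = 21
N_3 = 3 + 21 + 21 = 45

45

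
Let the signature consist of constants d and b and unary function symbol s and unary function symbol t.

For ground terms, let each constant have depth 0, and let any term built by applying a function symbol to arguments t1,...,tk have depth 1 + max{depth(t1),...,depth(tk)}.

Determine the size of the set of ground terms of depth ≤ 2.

Write N_k for the number of ground terms of depth ≤ k. A term of depth ≤ k is either a constant or a function symbol applied to arguments of depth ≤ k−1, so N_k = 2 + N_{k-1} + N_{k-1}.
N_0 = 2
N_1 = 2 + 2 + 2 = 6
N_2 = 2 + 6 + 6 = 14

14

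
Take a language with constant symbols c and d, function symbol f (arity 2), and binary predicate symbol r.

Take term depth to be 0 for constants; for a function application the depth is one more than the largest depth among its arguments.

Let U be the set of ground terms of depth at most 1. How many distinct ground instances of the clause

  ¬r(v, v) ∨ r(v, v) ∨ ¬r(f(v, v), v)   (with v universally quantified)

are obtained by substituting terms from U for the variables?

Ground terms of depth ≤ 1:
  Let N_k = |{terms of depth ≤ k}|. Then N_0 = 2 and N_k = 2 + N_{k-1}^2 for k ≥ 1 (one summand per function symbol, arity giving the exponent).
  N_0 = 2
  N_1 = 2 + 2^2 = 6
So there are 6 ground terms available for substitution.
There is 1 variable to instantiate (v),  occurring in at least one literal, so different choices give different ground instances.
Number of ground instances = 6.

6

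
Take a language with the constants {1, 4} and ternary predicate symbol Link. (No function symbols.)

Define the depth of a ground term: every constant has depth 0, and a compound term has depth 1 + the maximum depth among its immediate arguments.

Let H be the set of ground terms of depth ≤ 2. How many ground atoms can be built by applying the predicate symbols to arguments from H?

8

First count ground terms of depth ≤ 2.
With no function symbols every ground term is a constant, so there are exactly 2 ground terms at every depth bound.
N_0 = 2
N_1 = 2
N_2 = 2
So |H| = 2.
A ground atom is a predicate applied to a tuple of terms from H, so the count is the sum over predicates of |H|^arity:
  Link: 2^3 = 8
Total ground atoms: 8.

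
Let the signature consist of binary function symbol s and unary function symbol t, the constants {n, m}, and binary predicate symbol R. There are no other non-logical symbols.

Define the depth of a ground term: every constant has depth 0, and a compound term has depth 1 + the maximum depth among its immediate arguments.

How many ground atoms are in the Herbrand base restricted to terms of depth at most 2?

5476

First count ground terms of depth ≤ 2.
Let N_k count ground terms of depth at most k. Each non-constant term of depth ≤ k is some function symbol applied to depth-≤(k−1) arguments, giving N_k = 2 + N_{k-1}^2 + N_{k-1}.
N_0 = 2
N_1 = 2 + 2^2 + 2 = 8
N_2 = 2 + 8^2 + 8 = 74
So |H| = 74.
Each predicate of arity r yields |H|^r ground atoms (one per choice of an r-tuple from H):
  R: 74^2 = 5476
Total ground atoms: 5476.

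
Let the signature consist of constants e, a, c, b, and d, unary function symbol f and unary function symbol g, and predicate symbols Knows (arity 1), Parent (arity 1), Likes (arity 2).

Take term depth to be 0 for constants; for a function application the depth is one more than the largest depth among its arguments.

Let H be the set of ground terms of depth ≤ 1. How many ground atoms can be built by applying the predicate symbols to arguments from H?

First count ground terms of depth ≤ 1.
Let N_k = |{terms of depth ≤ k}|. Then N_0 = 5 and N_k = 5 + N_{k-1} + N_{k-1} for k ≥ 1 (one summand per function symbol, arity giving the exponent).
N_0 = 5
N_1 = 5 + 5 + 5 = 15
So |H| = 15.
Ground atoms are formed by filling each argument slot of a predicate with a term from H, so an r-ary predicate gives |H|^r atoms:
  Knows: 15;  Parent: 15;  Likes: 15^2 = 225
Total ground atoms: 15 + 15 + 225 = 255.

255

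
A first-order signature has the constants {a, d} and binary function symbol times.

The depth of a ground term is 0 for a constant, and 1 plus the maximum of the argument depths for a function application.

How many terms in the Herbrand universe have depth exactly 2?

32

If N_k denotes the number of depth-≤k ground terms, the 2 constants give N_0 = 2, and each function symbol of arity r contributes N_{k-1}^r new terms at level k: N_k = 2 + N_{k-1}^2.
N_0 = 2
N_1 = 2 + 2^2 = 6
N_2 = 2 + 6^2 = 38
Terms of depth exactly 2: N_2 − N_1 = 38 − 6 = 32.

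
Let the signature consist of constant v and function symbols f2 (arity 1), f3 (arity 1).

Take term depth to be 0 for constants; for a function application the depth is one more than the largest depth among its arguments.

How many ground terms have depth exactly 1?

2

If N_k denotes the number of depth-≤k ground terms, the 1 constant gives N_0 = 1, and each function symbol of arity r contributes N_{k-1}^r new terms at level k: N_k = 1 + N_{k-1} + N_{k-1}.
N_0 = 1
N_1 = 1 + 1 + 1 = 3
Terms of depth exactly 1: N_1 − N_0 = 3 − 1 = 2.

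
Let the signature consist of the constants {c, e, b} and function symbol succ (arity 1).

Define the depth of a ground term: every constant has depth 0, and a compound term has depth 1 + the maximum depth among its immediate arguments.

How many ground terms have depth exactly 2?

Write N_k for the number of ground terms of depth ≤ k. A term of depth ≤ k is either a constant or a function symbol applied to arguments of depth ≤ k−1, so N_k = 3 + N_{k-1}.
N_0 = 3
N_1 = 3 + 3 = 6
N_2 = 3 + 6 = 9
Terms of depth exactly 2: N_2 − N_1 = 9 − 6 = 3.

3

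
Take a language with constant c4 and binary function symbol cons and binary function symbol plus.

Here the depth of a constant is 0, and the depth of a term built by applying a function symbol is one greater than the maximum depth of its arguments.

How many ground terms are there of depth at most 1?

3

Count level by level. With function symbols cons/2, plus/2, the terms of depth ≤ k are the 1 constant together with each function applied to depth-≤(k−1) tuples, so N_k = 1 + N_{k-1}^2 + N_{k-1}^2.
N_0 = 1
N_1 = 1 + 1^2 + 1^2 = 3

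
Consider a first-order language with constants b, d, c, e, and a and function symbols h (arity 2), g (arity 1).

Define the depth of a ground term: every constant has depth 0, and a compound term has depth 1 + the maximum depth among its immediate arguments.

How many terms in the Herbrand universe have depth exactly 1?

30

Write N_k for the number of ground terms of depth ≤ k. A term of depth ≤ k is either a constant or a function symbol applied to arguments of depth ≤ k−1, so N_k = 5 + N_{k-1}^2 + N_{k-1}.
N_0 = 5
N_1 = 5 + 5^2 + 5 = 35
Terms of depth exactly 1: N_1 − N_0 = 35 − 5 = 30.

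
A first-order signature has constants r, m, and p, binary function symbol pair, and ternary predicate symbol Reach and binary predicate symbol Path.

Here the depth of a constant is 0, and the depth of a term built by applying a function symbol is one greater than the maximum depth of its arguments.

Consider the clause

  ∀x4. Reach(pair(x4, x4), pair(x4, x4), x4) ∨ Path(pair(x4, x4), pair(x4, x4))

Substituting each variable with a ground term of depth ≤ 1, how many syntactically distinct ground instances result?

Ground terms of depth ≤ 1:
  Count level by level. With function symbols pair/2, the terms of depth ≤ k are the 3 constants together with each function applied to depth-≤(k−1) tuples, so N_k = 3 + N_{k-1}^2.
  N_0 = 3
  N_1 = 3 + 3^2 = 12
So there are 12 ground terms available for substitution.
The variable x4 ranges independently over the available ground terms, and distinct assignments produce distinct instances.
Number of ground instances = 12.

12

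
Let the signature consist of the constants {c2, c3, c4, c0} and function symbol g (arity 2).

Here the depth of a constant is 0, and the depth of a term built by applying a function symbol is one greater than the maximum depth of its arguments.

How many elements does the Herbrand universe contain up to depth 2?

Let N_k count ground terms of depth at most k. Each non-constant term of depth ≤ k is some function symbol applied to depth-≤(k−1) arguments, giving N_k = 4 + N_{k-1}^2.
N_0 = 4
N_1 = 4 + 4^2 = 20
N_2 = 4 + 20^2 = 404

404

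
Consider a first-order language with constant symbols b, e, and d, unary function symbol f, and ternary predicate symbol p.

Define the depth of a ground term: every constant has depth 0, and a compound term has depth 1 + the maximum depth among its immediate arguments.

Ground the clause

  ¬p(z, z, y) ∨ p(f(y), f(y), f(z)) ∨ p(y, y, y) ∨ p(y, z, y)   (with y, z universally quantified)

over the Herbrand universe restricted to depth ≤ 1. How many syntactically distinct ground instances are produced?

Ground terms of depth ≤ 1:
  Let N_k = |{terms of depth ≤ k}|. Then N_0 = 3 and N_k = 3 + N_{k-1} for k ≥ 1 (one summand per function symbol, arity giving the exponent).
  N_0 = 3
  N_1 = 3 + 3 = 6
  Explicitly: b, e, d, f(b), f(e), f(d).
So there are 6 ground terms available for substitution.
The body mentions every one of the 2 quantified variables; since ground terms form a free algebra, no two substitutions collapse to the same formula.
Number of ground instances = 6^2 = 36.

36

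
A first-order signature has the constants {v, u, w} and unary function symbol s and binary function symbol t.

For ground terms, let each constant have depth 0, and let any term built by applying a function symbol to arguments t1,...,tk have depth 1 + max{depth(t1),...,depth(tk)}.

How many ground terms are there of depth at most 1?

Let N_k = |{terms of depth ≤ k}|. Then N_0 = 3 and N_k = 3 + N_{k-1} + N_{k-1}^2 for k ≥ 1 (one summand per function symbol, arity giving the exponent).
N_0 = 3
N_1 = 3 + 3 + 3^2 = 15

15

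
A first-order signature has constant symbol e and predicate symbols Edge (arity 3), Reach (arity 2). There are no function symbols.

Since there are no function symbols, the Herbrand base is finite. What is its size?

With no function symbols, the Herbrand universe is just the 1 constant.
Ground atoms per predicate: Edge: 1^3 = 1, Reach: 1^2 = 1.
Herbrand base size = 1 + 1 = 2.

2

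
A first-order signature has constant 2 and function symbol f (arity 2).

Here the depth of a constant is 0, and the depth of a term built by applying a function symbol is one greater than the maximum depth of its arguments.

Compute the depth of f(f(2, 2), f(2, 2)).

2

depth(f(2, 2)) = 1 + max(0, 0) = 1
depth(f(f(2, 2), f(2, 2))) = 1 + max(1, 1) = 2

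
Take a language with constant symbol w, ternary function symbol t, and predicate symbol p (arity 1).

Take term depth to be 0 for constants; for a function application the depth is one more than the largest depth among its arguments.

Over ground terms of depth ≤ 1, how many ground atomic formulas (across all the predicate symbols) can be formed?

2

First count ground terms of depth ≤ 1.
If N_k denotes the number of depth-≤k ground terms, the 1 constant gives N_0 = 1, and each function symbol of arity r contributes N_{k-1}^r new terms at level k: N_k = 1 + N_{k-1}^3.
N_0 = 1
N_1 = 1 + 1^3 = 2
Explicitly: w, t(w, w, w).
So |H| = 2.
Each predicate of arity r yields |H|^r ground atoms (one per choice of an r-tuple from H):
  p: 2
Total ground atoms: 2.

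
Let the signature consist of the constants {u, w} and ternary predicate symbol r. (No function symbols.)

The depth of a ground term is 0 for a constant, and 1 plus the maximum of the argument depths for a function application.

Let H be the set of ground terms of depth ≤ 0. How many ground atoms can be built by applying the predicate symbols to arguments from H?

First count ground terms of depth ≤ 0.
With no function symbols every ground term is a constant, so there are exactly 2 ground terms at every depth bound.
N_0 = 2
So |H| = 2.
For each predicate symbol, the number of ground atoms is |H| raised to its arity; summing:
  r: 2^3 = 8
Total ground atoms: 8.

8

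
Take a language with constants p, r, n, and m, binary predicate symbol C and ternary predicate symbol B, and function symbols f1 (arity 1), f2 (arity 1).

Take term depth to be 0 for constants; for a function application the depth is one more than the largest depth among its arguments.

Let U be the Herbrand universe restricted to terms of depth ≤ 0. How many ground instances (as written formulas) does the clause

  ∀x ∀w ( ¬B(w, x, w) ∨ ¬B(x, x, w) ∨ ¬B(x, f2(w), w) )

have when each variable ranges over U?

Ground terms of depth ≤ 0:
  Let N_k = |{terms of depth ≤ k}|. Then N_0 = 4 and N_k = 4 + N_{k-1} + N_{k-1} for k ≥ 1 (one summand per function symbol, arity giving the exponent).
  N_0 = 4
So there are 4 ground terms available for substitution.
The clause has 2 distinct variables (x, w), each appearing in the body. In the free term algebra distinct substitutions yield syntactically distinct ground instances.
Number of ground instances = 4^2 = 16.

16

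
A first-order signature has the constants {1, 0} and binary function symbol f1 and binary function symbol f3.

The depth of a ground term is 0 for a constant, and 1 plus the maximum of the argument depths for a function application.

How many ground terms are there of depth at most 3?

81610

Let N_k = |{terms of depth ≤ k}|. Then N_0 = 2 and N_k = 2 + N_{k-1}^2 + N_{k-1}^2 for k ≥ 1 (one summand per function symbol, arity giving the exponent).
N_0 = 2
N_1 = 2 + 2^2 + 2^2 = 10
N_2 = 2 + 10^2 + 10^2 = 202
N_3 = 2 + 202^2 + 202^2 = 81610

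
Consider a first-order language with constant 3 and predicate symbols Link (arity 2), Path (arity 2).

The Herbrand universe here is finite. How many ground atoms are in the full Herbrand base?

With no function symbols, the Herbrand universe is just the 1 constant.
Ground atoms per predicate: Link: 1^2 = 1, Path: 1^2 = 1.
Herbrand base size = 1 + 1 = 2.

2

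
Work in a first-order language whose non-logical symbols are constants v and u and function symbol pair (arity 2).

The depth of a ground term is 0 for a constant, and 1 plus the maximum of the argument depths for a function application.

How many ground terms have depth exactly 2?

Write N_k for the number of ground terms of depth ≤ k. A term of depth ≤ k is either a constant or a function symbol applied to arguments of depth ≤ k−1, so N_k = 2 + N_{k-1}^2.
N_0 = 2
N_1 = 2 + 2^2 = 6
N_2 = 2 + 6^2 = 38
Terms of depth exactly 2: N_2 − N_1 = 38 − 6 = 32.

32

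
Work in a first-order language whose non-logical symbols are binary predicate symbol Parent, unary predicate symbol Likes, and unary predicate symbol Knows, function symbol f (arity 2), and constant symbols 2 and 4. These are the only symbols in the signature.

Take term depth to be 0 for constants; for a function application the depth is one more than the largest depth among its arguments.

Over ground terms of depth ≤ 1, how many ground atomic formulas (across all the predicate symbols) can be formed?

48

First count ground terms of depth ≤ 1.
Let N_k = |{terms of depth ≤ k}|. Then N_0 = 2 and N_k = 2 + N_{k-1}^2 for k ≥ 1 (one summand per function symbol, arity giving the exponent).
N_0 = 2
N_1 = 2 + 2^2 = 6
So |H| = 6.
For each predicate symbol, the number of ground atoms is |H| raised to its arity; summing:
  Parent: 6^2 = 36;  Likes: 6;  Knows: 6
Total ground atoms: 36 + 6 + 6 = 48.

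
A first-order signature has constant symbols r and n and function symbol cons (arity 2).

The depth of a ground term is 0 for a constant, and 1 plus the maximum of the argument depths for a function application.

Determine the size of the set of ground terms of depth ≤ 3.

Count level by level. With function symbols cons/2, the terms of depth ≤ k are the 2 constants together with each function applied to depth-≤(k−1) tuples, so N_k = 2 + N_{k-1}^2.
N_0 = 2
N_1 = 2 + 2^2 = 6
N_2 = 2 + 6^2 = 38
N_3 = 2 + 38^2 = 1446

1446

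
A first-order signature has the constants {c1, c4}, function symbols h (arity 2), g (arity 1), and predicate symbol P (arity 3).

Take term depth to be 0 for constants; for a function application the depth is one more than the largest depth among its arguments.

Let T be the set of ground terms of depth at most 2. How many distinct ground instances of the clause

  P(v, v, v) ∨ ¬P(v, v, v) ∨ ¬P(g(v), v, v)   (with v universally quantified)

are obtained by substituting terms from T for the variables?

Ground terms of depth ≤ 2:
  Let N_k count ground terms of depth at most k. Each non-constant term of depth ≤ k is some function symbol applied to depth-≤(k−1) arguments, giving N_k = 2 + N_{k-1}^2 + N_{k-1}.
  N_0 = 2
  N_1 = 2 + 2^2 + 2 = 8
  N_2 = 2 + 8^2 + 8 = 74
So there are 74 ground terms available for substitution.
The clause has 1 distinct variable (v), which appears in the body. In the free term algebra distinct substitutions yield syntactically distinct ground instances.
Number of ground instances = 74.

74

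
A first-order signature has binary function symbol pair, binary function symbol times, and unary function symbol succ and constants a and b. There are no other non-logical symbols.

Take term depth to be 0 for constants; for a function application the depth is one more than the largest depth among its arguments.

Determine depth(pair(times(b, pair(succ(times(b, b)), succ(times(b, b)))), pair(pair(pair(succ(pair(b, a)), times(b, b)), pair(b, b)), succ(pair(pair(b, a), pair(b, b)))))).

depth(times(b, b)) = 1 + max(0, 0) = 1
depth(succ(times(b, b))) = 1 + depth(times(b, b)) = 1 + 1 = 2
depth(pair(succ(times(b, b)), succ(times(b, b)))) = 1 + max(2, 2) = 3
depth(times(b, pair(succ(times(b, b)), succ(times(b, b))))) = 1 + max(0, 3) = 4
depth(pair(b, a)) = 1 + max(0, 0) = 1
depth(succ(pair(b, a))) = 1 + depth(pair(b, a)) = 1 + 1 = 2
depth(pair(succ(pair(b, a)), times(b, b))) = 1 + max(2, 1) = 3
depth(pair(b, b)) = 1 + max(0, 0) = 1
depth(pair(pair(succ(pair(b, a)), times(b, b)), pair(b, b))) = 1 + max(3, 1) = 4
depth(pair(pair(b, a), pair(b, b))) = 1 + max(1, 1) = 2
depth(succ(pair(pair(b, a), pair(b, b)))) = 1 + depth(pair(pair(b, a), pair(b, b))) = 1 + 2 = 3
depth(pair(pair(pair(succ(pair(b, a)), times(b, b)), pair(b, b)), succ(pair(pair(b, a), pair(b, b))))) = 1 + max(4, 3) = 5
depth(pair(times(b, pair(succ(times(b, b)), succ(times(b, b)))), pair(pair(pair(succ(pair(b, a)), times(b, b)), pair(b, b)), succ(pair(pair(b, a), pair(b, b)))))) = 1 + max(4, 5) = 6

6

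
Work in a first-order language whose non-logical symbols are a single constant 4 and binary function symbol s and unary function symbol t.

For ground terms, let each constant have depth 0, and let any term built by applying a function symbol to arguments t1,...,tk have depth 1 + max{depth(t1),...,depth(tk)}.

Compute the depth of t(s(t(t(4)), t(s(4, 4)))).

4

depth(t(4)) = 1 + depth(4) = 1 + 0 = 1
depth(t(t(4))) = 1 + depth(t(4)) = 1 + 1 = 2
depth(s(4, 4)) = 1 + max(0, 0) = 1
depth(t(s(4, 4))) = 1 + depth(s(4, 4)) = 1 + 1 = 2
depth(s(t(t(4)), t(s(4, 4)))) = 1 + max(2, 2) = 3
depth(t(s(t(t(4)), t(s(4, 4))))) = 1 + depth(s(t(t(4)), t(s(4, 4)))) = 1 + 3 = 4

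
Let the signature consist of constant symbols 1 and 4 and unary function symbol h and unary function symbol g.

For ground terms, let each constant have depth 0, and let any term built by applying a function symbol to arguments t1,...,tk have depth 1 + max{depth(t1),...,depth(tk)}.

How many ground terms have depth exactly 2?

If N_k denotes the number of depth-≤k ground terms, the 2 constants give N_0 = 2, and each function symbol of arity r contributes N_{k-1}^r new terms at level k: N_k = 2 + N_{k-1} + N_{k-1}.
N_0 = 2
N_1 = 2 + 2 + 2 = 6
N_2 = 2 + 6 + 6 = 14
Terms of depth exactly 2: N_2 − N_1 = 14 − 6 = 8.

8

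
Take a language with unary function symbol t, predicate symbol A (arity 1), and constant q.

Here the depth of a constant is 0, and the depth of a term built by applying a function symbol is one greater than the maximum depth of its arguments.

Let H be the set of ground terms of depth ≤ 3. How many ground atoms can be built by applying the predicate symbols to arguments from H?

First count ground terms of depth ≤ 3.
If N_k denotes the number of depth-≤k ground terms, the 1 constant gives N_0 = 1, and each function symbol of arity r contributes N_{k-1}^r new terms at level k: N_k = 1 + N_{k-1}.
N_0 = 1
N_1 = 1 + 1 = 2
N_2 = 1 + 2 = 3
N_3 = 1 + 3 = 4
So |H| = 4.
A ground atom is a predicate applied to a tuple of terms from H, so the count is the sum over predicates of |H|^arity:
  A: 4
Total ground atoms: 4.

4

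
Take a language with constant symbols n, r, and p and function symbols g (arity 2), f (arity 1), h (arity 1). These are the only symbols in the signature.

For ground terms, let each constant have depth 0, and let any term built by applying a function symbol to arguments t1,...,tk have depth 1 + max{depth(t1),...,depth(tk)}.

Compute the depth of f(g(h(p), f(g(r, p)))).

depth(h(p)) = 1 + depth(p) = 1 + 0 = 1
depth(g(r, p)) = 1 + max(0, 0) = 1
depth(f(g(r, p))) = 1 + depth(g(r, p)) = 1 + 1 = 2
depth(g(h(p), f(g(r, p)))) = 1 + max(1, 2) = 3
depth(f(g(h(p), f(g(r, p))))) = 1 + depth(g(h(p), f(g(r, p)))) = 1 + 3 = 4

4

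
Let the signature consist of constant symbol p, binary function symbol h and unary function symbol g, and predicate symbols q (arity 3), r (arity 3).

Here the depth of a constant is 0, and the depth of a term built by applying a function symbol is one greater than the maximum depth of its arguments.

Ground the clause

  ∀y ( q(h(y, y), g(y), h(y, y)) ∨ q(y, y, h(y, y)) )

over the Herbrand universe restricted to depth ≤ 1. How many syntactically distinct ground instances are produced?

Ground terms of depth ≤ 1:
  Let N_k = |{terms of depth ≤ k}|. Then N_0 = 1 and N_k = 1 + N_{k-1}^2 + N_{k-1} for k ≥ 1 (one summand per function symbol, arity giving the exponent).
  N_0 = 1
  N_1 = 1 + 1^2 + 1 = 3
  Explicitly: p, h(p, p), g(p).
So there are 3 ground terms available for substitution.
The body mentions the single quantified variable y; since ground terms form a free algebra, no two substitutions collapse to the same formula.
Number of ground instances = 3.

3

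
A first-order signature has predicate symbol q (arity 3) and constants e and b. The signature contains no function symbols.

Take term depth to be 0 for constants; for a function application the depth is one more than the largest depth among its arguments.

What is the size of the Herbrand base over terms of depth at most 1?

First count ground terms of depth ≤ 1.
With no function symbols every ground term is a constant, so there are exactly 2 ground terms at every depth bound.
N_0 = 2
N_1 = 2
So |H| = 2.
A ground atom is a predicate applied to a tuple of terms from H, so the count is the sum over predicates of |H|^arity:
  q: 2^3 = 8
Total ground atoms: 8.

8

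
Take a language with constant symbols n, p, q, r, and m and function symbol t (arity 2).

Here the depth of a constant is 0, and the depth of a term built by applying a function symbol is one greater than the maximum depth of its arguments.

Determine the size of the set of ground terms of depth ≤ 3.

819030

Write N_k for the number of ground terms of depth ≤ k. A term of depth ≤ k is either a constant or a function symbol applied to arguments of depth ≤ k−1, so N_k = 5 + N_{k-1}^2.
N_0 = 5
N_1 = 5 + 5^2 = 30
N_2 = 5 + 30^2 = 905
N_3 = 5 + 905^2 = 819030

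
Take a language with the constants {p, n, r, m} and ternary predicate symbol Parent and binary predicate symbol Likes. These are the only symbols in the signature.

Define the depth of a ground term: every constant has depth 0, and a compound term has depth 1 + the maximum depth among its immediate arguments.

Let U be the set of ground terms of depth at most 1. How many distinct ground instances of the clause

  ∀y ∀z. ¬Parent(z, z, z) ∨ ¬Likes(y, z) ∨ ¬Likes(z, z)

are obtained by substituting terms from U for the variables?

16

Ground terms of depth ≤ 1:
  With no function symbols every ground term is a constant, so there are exactly 4 ground terms at every depth bound.
  N_0 = 4
  N_1 = 4
So there are 4 ground terms available for substitution.
Each of y, z ranges independently over the available ground terms, and distinct assignments produce distinct instances.
Number of ground instances = 4^2 = 16.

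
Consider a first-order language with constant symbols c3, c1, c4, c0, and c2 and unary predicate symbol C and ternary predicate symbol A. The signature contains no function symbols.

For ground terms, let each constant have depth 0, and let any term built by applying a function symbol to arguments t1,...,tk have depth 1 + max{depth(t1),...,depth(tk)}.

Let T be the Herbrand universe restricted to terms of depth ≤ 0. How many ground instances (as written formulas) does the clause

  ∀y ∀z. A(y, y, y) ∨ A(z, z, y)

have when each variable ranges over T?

25

Ground terms of depth ≤ 0:
  With no function symbols every ground term is a constant, so there are exactly 5 ground terms at every depth bound.
  N_0 = 5
So there are 5 ground terms available for substitution.
There are 2 variables to instantiate (y, z), each occurring in at least one literal, so different choices give different ground instances.
Number of ground instances = 5^2 = 25.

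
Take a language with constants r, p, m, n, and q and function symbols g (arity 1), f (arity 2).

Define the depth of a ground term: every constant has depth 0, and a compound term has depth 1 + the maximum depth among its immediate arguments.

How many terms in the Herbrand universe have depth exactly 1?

Let N_k count ground terms of depth at most k. Each non-constant term of depth ≤ k is some function symbol applied to depth-≤(k−1) arguments, giving N_k = 5 + N_{k-1} + N_{k-1}^2.
N_0 = 5
N_1 = 5 + 5 + 5^2 = 35
Terms of depth exactly 1: N_1 − N_0 = 35 − 5 = 30.

30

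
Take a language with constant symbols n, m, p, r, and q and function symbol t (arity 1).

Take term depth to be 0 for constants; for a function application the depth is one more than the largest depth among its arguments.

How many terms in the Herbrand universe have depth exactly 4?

5

Let N_k count ground terms of depth at most k. Each non-constant term of depth ≤ k is some function symbol applied to depth-≤(k−1) arguments, giving N_k = 5 + N_{k-1}.
N_0 = 5
N_1 = 5 + 5 = 10
N_2 = 5 + 10 = 15
N_3 = 5 + 15 = 20
N_4 = 5 + 20 = 25
Terms of depth exactly 4: N_4 − N_3 = 25 − 20 = 5.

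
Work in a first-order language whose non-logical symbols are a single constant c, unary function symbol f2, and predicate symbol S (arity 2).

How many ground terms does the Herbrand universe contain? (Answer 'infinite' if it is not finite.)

The signature has at least one function symbol (f2, arity 1) and at least one constant (c).
Iterating f2 gives infinitely many distinct ground terms: c, f2(c), f2(f2(c)), ...
So the Herbrand universe is infinite.

infinite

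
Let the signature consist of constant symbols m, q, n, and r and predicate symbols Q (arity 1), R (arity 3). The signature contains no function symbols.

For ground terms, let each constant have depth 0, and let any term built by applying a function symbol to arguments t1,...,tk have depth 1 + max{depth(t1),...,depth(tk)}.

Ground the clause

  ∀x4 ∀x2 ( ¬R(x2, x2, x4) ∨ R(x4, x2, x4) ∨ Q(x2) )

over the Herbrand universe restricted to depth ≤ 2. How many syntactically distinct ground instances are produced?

Ground terms of depth ≤ 2:
  With no function symbols every ground term is a constant, so there are exactly 4 ground terms at every depth bound.
  N_0 = 4
  N_1 = 4
  N_2 = 4
So there are 4 ground terms available for substitution.
The body mentions every one of the 2 quantified variables; since ground terms form a free algebra, no two substitutions collapse to the same formula.
Number of ground instances = 4^2 = 16.

16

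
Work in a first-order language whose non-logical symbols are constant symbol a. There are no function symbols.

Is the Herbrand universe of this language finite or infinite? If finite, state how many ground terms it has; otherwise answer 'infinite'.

1

There are no function symbols, so the only ground term is the single constant.
The Herbrand universe is {a}, finite with 1 element.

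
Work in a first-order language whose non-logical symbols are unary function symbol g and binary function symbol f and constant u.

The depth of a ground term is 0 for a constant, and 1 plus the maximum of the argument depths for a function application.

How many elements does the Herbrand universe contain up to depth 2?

If N_k denotes the number of depth-≤k ground terms, the 1 constant gives N_0 = 1, and each function symbol of arity r contributes N_{k-1}^r new terms at level k: N_k = 1 + N_{k-1} + N_{k-1}^2.
N_0 = 1
N_1 = 1 + 1 + 1^2 = 3
N_2 = 1 + 3 + 3^2 = 13

13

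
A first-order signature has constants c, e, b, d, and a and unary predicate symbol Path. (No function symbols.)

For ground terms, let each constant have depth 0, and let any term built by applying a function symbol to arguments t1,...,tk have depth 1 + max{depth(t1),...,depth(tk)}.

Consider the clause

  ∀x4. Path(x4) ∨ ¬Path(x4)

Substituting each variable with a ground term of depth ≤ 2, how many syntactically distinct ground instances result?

5

Ground terms of depth ≤ 2:
  With no function symbols every ground term is a constant, so there are exactly 5 ground terms at every depth bound.
  N_0 = 5
  N_1 = 5
  N_2 = 5
So there are 5 ground terms available for substitution.
There is 1 variable to instantiate (x4),  occurring in at least one literal, so different choices give different ground instances.
Number of ground instances = 5.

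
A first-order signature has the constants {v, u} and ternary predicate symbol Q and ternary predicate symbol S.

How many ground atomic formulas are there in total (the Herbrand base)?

With no function symbols, the Herbrand universe is just the 2 constants.
Ground atoms per predicate: Q: 2^3 = 8, S: 2^3 = 8.
Herbrand base size = 8 + 8 = 16.

16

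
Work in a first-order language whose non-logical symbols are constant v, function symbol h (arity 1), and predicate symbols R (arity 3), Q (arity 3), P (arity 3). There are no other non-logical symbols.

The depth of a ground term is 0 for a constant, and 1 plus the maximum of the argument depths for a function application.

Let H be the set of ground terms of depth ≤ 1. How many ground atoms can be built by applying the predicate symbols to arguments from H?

24

First count ground terms of depth ≤ 1.
Write N_k for the number of ground terms of depth ≤ k. A term of depth ≤ k is either a constant or a function symbol applied to arguments of depth ≤ k−1, so N_k = 1 + N_{k-1}.
N_0 = 1
N_1 = 1 + 1 = 2
So |H| = 2.
Each predicate of arity r yields |H|^r ground atoms (one per choice of an r-tuple from H):
  R: 2^3 = 8;  Q: 2^3 = 8;  P: 2^3 = 8
Total ground atoms: 8 + 8 + 8 = 24.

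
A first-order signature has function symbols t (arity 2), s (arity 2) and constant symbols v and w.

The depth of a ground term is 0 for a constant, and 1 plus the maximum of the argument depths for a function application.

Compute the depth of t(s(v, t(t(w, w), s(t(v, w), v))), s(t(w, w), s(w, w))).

5

depth(t(w, w)) = 1 + max(0, 0) = 1
depth(t(v, w)) = 1 + max(0, 0) = 1
depth(s(t(v, w), v)) = 1 + max(1, 0) = 2
depth(t(t(w, w), s(t(v, w), v))) = 1 + max(1, 2) = 3
depth(s(v, t(t(w, w), s(t(v, w), v)))) = 1 + max(0, 3) = 4
depth(s(w, w)) = 1 + max(0, 0) = 1
depth(s(t(w, w), s(w, w))) = 1 + max(1, 1) = 2
depth(t(s(v, t(t(w, w), s(t(v, w), v))), s(t(w, w), s(w, w)))) = 1 + max(4, 2) = 5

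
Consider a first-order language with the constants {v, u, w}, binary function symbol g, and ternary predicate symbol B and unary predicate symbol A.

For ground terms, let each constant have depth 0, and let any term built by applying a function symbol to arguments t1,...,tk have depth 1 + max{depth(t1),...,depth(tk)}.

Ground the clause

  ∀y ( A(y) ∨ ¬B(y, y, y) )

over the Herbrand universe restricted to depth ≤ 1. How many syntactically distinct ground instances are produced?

12

Ground terms of depth ≤ 1:
  Write N_k for the number of ground terms of depth ≤ k. A term of depth ≤ k is either a constant or a function symbol applied to arguments of depth ≤ k−1, so N_k = 3 + N_{k-1}^2.
  N_0 = 3
  N_1 = 3 + 3^2 = 12
  Explicitly: v, u, w, g(v, v), g(v, u), g(v, w), g(u, v), g(u, u), g(u, w), g(w, v), g(w, u), g(w, w).
So there are 12 ground terms available for substitution.
There is 1 variable to instantiate (y),  occurring in at least one literal, so different choices give different ground instances.
Number of ground instances = 12.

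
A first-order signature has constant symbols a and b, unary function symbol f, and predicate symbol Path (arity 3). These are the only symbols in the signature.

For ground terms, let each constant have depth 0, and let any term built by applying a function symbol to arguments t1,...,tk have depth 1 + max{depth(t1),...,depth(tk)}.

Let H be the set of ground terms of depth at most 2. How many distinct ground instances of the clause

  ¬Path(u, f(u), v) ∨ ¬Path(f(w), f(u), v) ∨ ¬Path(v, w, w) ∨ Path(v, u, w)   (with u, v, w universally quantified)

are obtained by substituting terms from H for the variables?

Ground terms of depth ≤ 2:
  If N_k denotes the number of depth-≤k ground terms, the 2 constants give N_0 = 2, and each function symbol of arity r contributes N_{k-1}^r new terms at level k: N_k = 2 + N_{k-1}.
  N_0 = 2
  N_1 = 2 + 2 = 4
  N_2 = 2 + 4 = 6
  Explicitly: a, b, f(a), f(b), f(f(a)), f(f(b)).
So there are 6 ground terms available for substitution.
The clause has 3 distinct variables (u, v, w), each appearing in the body. In the free term algebra distinct substitutions yield syntactically distinct ground instances.
Number of ground instances = 6^3 = 216.

216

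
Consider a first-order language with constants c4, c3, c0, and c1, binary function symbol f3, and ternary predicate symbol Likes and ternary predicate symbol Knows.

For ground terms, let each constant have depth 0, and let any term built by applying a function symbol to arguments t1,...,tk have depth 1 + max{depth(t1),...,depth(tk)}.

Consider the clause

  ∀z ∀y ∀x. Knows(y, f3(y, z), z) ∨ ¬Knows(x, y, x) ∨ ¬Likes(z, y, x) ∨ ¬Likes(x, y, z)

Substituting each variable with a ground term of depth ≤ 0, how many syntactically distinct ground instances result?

Ground terms of depth ≤ 0:
  If N_k denotes the number of depth-≤k ground terms, the 4 constants give N_0 = 4, and each function symbol of arity r contributes N_{k-1}^r new terms at level k: N_k = 4 + N_{k-1}^2.
  N_0 = 4
  Explicitly: c4, c3, c0, c1.
So there are 4 ground terms available for substitution.
The body mentions every one of the 3 quantified variables; since ground terms form a free algebra, no two substitutions collapse to the same formula.
Number of ground instances = 4^3 = 64.

64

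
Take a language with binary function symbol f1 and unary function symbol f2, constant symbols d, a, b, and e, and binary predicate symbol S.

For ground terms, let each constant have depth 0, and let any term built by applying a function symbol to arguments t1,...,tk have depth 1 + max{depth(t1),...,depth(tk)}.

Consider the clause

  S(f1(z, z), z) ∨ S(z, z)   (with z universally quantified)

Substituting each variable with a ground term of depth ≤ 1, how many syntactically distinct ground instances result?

Ground terms of depth ≤ 1:
  Let N_k count ground terms of depth at most k. Each non-constant term of depth ≤ k is some function symbol applied to depth-≤(k−1) arguments, giving N_k = 4 + N_{k-1}^2 + N_{k-1}.
  N_0 = 4
  N_1 = 4 + 4^2 + 4 = 24
So there are 24 ground terms available for substitution.
The body mentions the single quantified variable z; since ground terms form a free algebra, no two substitutions collapse to the same formula.
Number of ground instances = 24.

24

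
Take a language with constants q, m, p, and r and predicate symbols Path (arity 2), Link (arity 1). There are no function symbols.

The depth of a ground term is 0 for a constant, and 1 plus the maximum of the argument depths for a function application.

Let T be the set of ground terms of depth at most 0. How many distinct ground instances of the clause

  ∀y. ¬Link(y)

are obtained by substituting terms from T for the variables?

Ground terms of depth ≤ 0:
  With no function symbols every ground term is a constant, so there are exactly 4 ground terms at every depth bound.
  N_0 = 4
So there are 4 ground terms available for substitution.
The variable y ranges independently over the available ground terms, and distinct assignments produce distinct instances.
Number of ground instances = 4.

4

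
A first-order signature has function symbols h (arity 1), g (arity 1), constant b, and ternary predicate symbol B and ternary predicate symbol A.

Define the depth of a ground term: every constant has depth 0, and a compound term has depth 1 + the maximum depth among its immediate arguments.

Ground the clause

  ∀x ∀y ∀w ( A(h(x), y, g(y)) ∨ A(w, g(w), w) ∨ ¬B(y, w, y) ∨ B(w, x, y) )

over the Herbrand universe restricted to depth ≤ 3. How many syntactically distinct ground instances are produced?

Ground terms of depth ≤ 3:
  Let N_k count ground terms of depth at most k. Each non-constant term of depth ≤ k is some function symbol applied to depth-≤(k−1) arguments, giving N_k = 1 + N_{k-1} + N_{k-1}.
  N_0 = 1
  N_1 = 1 + 1 + 1 = 3
  N_2 = 1 + 3 + 3 = 7
  N_3 = 1 + 7 + 7 = 15
So there are 15 ground terms available for substitution.
The body mentions every one of the 3 quantified variables; since ground terms form a free algebra, no two substitutions collapse to the same formula.
Number of ground instances = 15^3 = 3375.

3375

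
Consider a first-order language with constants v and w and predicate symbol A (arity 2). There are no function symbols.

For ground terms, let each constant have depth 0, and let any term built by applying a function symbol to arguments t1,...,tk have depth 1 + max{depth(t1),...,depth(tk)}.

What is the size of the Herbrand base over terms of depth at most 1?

4

First count ground terms of depth ≤ 1.
With no function symbols every ground term is a constant, so there are exactly 2 ground terms at every depth bound.
N_0 = 2
N_1 = 2
Explicitly: v, w.
So |H| = 2.
Each predicate of arity r yields |H|^r ground atoms (one per choice of an r-tuple from H):
  A: 2^2 = 4
Total ground atoms: 4.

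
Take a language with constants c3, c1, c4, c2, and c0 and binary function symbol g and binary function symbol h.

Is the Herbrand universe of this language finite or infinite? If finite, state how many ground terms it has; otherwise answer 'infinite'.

infinite

The signature has at least one function symbol (g, arity 2) and at least one constant (c3).
Iterating g gives infinitely many distinct ground terms: c3, g(c3, c3), g(g(c3, c3), g(c3, c3)), ...
So the Herbrand universe is infinite.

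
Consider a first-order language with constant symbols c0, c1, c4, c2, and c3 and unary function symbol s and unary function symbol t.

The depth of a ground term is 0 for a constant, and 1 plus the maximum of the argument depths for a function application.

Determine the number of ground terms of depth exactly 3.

If N_k denotes the number of depth-≤k ground terms, the 5 constants give N_0 = 5, and each function symbol of arity r contributes N_{k-1}^r new terms at level k: N_k = 5 + N_{k-1} + N_{k-1}.
N_0 = 5
N_1 = 5 + 5 + 5 = 15
N_2 = 5 + 15 + 15 = 35
N_3 = 5 + 35 + 35 = 75
Terms of depth exactly 3: N_3 − N_2 = 75 − 35 = 40.

40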